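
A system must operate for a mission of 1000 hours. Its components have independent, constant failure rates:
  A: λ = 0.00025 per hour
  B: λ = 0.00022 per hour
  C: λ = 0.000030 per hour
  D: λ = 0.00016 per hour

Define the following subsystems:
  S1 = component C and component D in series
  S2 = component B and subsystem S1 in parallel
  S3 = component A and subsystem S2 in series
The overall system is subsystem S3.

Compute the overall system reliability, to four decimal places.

0.7522

R(A) = exp(−0.00025 × 1000) = 0.778801
R(B) = exp(−0.00022 × 1000) = 0.802519
R(C) = exp(−0.000030 × 1000) = 0.970446
R(D) = exp(−0.00016 × 1000) = 0.852144
Series (C and D): 0.970446 × 0.852144 = 0.826960
Parallel (B and [0.826960]): 1 − (1 − 0.802519)(1 − 0.826960) = 0.965828
Series (A and [0.965828]): 0.778801 × 0.965828 = 0.7522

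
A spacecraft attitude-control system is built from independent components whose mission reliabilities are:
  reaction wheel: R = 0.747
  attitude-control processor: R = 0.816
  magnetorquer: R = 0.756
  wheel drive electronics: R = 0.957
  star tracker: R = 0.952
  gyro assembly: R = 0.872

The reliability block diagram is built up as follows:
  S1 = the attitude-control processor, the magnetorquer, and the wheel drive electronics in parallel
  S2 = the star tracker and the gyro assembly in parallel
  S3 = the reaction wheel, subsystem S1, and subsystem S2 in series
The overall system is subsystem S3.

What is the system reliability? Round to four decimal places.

0.7410

Parallel (attitude-control processor, magnetorquer, and wheel drive electronics): 1 − (1 − 0.816000)(1 − 0.756000)(1 − 0.957000) = 0.998069
Parallel (star tracker and gyro assembly): 1 − (1 − 0.952000)(1 − 0.872000) = 0.993856
Series (reaction wheel, [0.998069], and [0.993856]): 0.747000 × 0.998069 × 0.993856 = 0.7410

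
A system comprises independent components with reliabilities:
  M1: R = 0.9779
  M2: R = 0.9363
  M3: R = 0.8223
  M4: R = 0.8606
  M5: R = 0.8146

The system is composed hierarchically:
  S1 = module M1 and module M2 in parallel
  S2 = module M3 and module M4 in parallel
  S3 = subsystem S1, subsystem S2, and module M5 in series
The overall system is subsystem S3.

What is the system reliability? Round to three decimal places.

Parallel (M1 and M2): 1 − (1 − 0.97790)(1 − 0.93630) = 0.99859
Parallel (M3 and M4): 1 − (1 − 0.82230)(1 − 0.86060) = 0.97523
Series ([0.99859], [0.97523], and M5): 0.99859 × 0.97523 × 0.81460 = 0.793

0.793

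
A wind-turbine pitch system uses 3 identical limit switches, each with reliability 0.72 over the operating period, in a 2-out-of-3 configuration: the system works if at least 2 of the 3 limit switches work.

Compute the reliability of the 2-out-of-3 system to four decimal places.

R = Σ_{i=2}^{3} C(3,i) p^i (1−p)^{3−i} with p = 0.72
C(3,2)·0.72^2·0.28^1 = 0.435456
C(3,3)·0.72^3·0.28^0 = 0.373248
Sum = 0.8087

0.8087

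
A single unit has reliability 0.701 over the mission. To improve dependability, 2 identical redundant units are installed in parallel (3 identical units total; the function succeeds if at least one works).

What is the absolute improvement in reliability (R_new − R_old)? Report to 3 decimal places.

R_before = 0.701
R_after = 1 − (1 − 0.701)^3 = 0.973
ΔR = 0.973 − 0.701 = 0.272

0.272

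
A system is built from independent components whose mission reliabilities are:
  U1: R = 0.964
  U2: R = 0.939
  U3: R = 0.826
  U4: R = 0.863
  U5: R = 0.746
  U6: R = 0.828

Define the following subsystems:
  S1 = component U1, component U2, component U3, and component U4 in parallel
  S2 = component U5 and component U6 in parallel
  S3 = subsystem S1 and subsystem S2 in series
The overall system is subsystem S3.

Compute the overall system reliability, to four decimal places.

0.9563

Parallel (U1, U2, U3, and U4): 1 − (1 − 0.964000)(1 − 0.939000)(1 − 0.826000)(1 − 0.863000) = 0.999948
Parallel (U5 and U6): 1 − (1 − 0.746000)(1 − 0.828000) = 0.956312
Series ([0.999948] and [0.956312]): 0.999948 × 0.956312 = 0.9563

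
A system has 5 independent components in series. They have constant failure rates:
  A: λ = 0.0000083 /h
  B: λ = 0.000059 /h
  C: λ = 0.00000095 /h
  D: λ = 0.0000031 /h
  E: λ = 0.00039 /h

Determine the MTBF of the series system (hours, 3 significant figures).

2170

Series of exponential components: λ_sys = Σ λ_i
λ_sys = 0.0000083 + 0.000059 + 0.00000095 + 0.0000031 + 0.00039 = 4.6135e-04 /h
MTBF = 1 / λ_sys = 2170 h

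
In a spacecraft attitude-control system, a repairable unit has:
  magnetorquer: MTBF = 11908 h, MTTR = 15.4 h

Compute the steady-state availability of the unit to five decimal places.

0.99871

A(magnetorquer) = MTBF/(MTBF+MTTR) = 11908/(11908+15.4) = 0.99871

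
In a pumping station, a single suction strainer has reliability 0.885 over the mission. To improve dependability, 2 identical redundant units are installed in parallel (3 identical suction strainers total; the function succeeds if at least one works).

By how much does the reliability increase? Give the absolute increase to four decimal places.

0.1135

R_before = 0.885
R_after = 1 − (1 − 0.885)^3 = 0.9985
ΔR = 0.9985 − 0.885 = 0.1135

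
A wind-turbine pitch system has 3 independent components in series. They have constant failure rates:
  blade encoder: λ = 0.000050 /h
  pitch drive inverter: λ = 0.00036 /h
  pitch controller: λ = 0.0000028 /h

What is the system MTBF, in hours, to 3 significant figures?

Series of exponential components: λ_sys = Σ λ_i
λ_sys = 0.000050 + 0.00036 + 0.0000028 = 4.1280e-04 /h
MTBF = 1 / λ_sys = 2420 h

2420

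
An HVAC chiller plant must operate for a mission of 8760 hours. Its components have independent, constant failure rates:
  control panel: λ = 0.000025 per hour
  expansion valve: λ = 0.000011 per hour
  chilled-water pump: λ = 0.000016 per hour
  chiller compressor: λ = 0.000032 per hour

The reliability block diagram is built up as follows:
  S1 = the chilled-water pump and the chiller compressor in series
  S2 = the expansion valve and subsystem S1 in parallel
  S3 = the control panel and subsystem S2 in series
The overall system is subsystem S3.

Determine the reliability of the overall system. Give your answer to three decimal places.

0.778

R(control panel) = exp(−0.000025 × 8760) = 0.80332
R(expansion valve) = exp(−0.000011 × 8760) = 0.90814
R(chilled-water pump) = exp(−0.000016 × 8760) = 0.86922
R(chiller compressor) = exp(−0.000032 × 8760) = 0.75554
Series (chilled-water pump and chiller compressor): 0.86922 × 0.75554 = 0.65673
Parallel (expansion valve and [0.65673]): 1 − (1 − 0.90814)(1 − 0.65673) = 0.96847
Series (control panel and [0.96847]): 0.80332 × 0.96847 = 0.778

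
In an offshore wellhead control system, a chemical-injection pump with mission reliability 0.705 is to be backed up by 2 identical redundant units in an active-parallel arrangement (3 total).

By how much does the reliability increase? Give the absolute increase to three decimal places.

R_before = 0.705
R_after = 1 − (1 − 0.705)^3 = 0.974
ΔR = 0.974 − 0.705 = 0.269

0.269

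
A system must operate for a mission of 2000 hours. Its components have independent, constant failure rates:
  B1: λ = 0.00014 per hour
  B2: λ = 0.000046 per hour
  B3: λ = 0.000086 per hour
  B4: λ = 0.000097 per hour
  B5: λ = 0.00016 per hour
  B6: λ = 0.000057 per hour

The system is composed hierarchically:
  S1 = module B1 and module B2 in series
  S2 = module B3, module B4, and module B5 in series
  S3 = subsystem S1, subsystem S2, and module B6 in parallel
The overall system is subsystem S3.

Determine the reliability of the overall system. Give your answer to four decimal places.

0.9834

R(B1) = exp(−0.00014 × 2000) = 0.755784
R(B2) = exp(−0.000046 × 2000) = 0.912105
R(B3) = exp(−0.000086 × 2000) = 0.841979
R(B4) = exp(−0.000097 × 2000) = 0.823658
R(B5) = exp(−0.00016 × 2000) = 0.726149
R(B6) = exp(−0.000057 × 2000) = 0.892258
Series (B1 and B2): 0.755784 × 0.912105 = 0.689354
Series (B3, B4, and B5): 0.841979 × 0.823658 × 0.726149 = 0.503586
Parallel ([0.689354], [0.503586], and B6): 1 − (1 − 0.689354)(1 − 0.503586)(1 − 0.892258) = 0.9834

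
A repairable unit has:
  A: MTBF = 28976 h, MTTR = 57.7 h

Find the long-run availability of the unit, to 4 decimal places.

A(A) = MTBF/(MTBF+MTTR) = 28976/(28976+57.7) = 0.9980

0.9980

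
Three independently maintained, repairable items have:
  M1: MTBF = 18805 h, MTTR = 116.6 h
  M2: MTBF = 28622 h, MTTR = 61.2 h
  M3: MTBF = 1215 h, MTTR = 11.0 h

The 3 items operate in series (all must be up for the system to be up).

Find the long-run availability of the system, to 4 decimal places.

0.9828

A(M1) = MTBF/(MTBF+MTTR) = 18805/(18805+116.6) = 0.993838
A(M2) = MTBF/(MTBF+MTTR) = 28622/(28622+61.2) = 0.997866
A(M3) = MTBF/(MTBF+MTTR) = 1215/(1215+11.0) = 0.991028
Series availability: 0.993838 × 0.997866 × 0.991028 = 0.9828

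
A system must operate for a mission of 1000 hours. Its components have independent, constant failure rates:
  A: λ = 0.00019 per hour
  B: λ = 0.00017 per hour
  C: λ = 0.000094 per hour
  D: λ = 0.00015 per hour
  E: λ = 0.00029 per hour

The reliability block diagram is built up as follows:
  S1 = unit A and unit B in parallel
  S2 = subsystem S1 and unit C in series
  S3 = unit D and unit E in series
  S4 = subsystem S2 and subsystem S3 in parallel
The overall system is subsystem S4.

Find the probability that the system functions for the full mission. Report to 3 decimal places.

R(A) = exp(−0.00019 × 1000) = 0.82696
R(B) = exp(−0.00017 × 1000) = 0.84366
R(C) = exp(−0.000094 × 1000) = 0.91028
R(D) = exp(−0.00015 × 1000) = 0.86071
R(E) = exp(−0.00029 × 1000) = 0.74826
Parallel (A and B): 1 − (1 − 0.82696)(1 − 0.84366) = 0.97295
Series ([0.97295] and C): 0.97295 × 0.91028 = 0.88566
Series (D and E): 0.86071 × 0.74826 = 0.64403
Parallel ([0.88566] and [0.64403]): 1 − (1 − 0.88566)(1 − 0.64403) = 0.959

0.959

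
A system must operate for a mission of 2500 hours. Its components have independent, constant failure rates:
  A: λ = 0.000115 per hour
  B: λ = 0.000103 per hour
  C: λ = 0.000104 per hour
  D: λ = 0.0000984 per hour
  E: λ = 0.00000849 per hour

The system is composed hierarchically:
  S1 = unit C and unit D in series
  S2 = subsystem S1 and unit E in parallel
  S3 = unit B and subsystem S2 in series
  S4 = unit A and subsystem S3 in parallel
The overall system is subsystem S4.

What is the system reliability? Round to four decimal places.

0.9417

R(A) = exp(−0.000115 × 2500) = 0.750137
R(B) = exp(−0.000103 × 2500) = 0.772982
R(C) = exp(−0.000104 × 2500) = 0.771052
R(D) = exp(−0.0000984 × 2500) = 0.781922
R(E) = exp(−0.00000849 × 2500) = 0.978999
Series (C and D): 0.771052 × 0.781922 = 0.602903
Parallel ([0.602903] and E): 1 − (1 − 0.602903)(1 − 0.978999) = 0.991661
Series (B and [0.991661]): 0.772982 × 0.991661 = 0.766536
Parallel (A and [0.766536]): 1 − (1 − 0.750137)(1 − 0.766536) = 0.9417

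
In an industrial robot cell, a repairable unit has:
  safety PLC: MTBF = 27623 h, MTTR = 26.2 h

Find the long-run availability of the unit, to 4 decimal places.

A(safety PLC) = MTBF/(MTBF+MTTR) = 27623/(27623+26.2) = 0.9991

0.9991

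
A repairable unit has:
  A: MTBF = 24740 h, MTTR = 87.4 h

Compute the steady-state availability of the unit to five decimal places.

0.99648

A(A) = MTBF/(MTBF+MTTR) = 24740/(24740+87.4) = 0.99648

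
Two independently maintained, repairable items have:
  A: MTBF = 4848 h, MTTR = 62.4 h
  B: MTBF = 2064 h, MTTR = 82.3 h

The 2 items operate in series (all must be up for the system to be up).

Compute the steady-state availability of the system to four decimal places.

A(A) = MTBF/(MTBF+MTTR) = 4848/(4848+62.4) = 0.987292
A(B) = MTBF/(MTBF+MTTR) = 2064/(2064+82.3) = 0.961655
Series availability: 0.987292 × 0.961655 = 0.9494

0.9494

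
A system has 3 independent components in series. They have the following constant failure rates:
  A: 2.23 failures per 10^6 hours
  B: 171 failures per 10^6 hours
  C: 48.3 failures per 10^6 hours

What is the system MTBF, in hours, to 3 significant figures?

Series of exponential components: λ_sys = Σ λ_i
λ_sys = 0.00000223 + 0.000171 + 0.0000483 = 2.2153e-04 /h
MTBF = 1 / λ_sys = 4510 h

4510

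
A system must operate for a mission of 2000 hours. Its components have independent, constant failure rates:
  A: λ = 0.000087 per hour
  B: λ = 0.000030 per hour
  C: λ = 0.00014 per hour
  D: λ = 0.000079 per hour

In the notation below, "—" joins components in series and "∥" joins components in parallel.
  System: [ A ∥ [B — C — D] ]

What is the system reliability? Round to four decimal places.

0.9374

R(A) = exp(−0.000087 × 2000) = 0.840297
R(B) = exp(−0.000030 × 2000) = 0.941765
R(C) = exp(−0.00014 × 2000) = 0.755784
R(D) = exp(−0.000079 × 2000) = 0.853850
Series (B, C, and D): 0.941765 × 0.755784 × 0.853850 = 0.607746
Parallel (A and [0.607746]): 1 − (1 − 0.840297)(1 − 0.607746) = 0.9374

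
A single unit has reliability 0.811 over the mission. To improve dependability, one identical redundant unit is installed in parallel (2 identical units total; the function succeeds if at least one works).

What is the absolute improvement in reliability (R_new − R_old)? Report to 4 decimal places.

R_before = 0.811
R_after = 1 − (1 − 0.811)^2 = 0.9643
ΔR = 0.9643 − 0.811 = 0.1533

0.1533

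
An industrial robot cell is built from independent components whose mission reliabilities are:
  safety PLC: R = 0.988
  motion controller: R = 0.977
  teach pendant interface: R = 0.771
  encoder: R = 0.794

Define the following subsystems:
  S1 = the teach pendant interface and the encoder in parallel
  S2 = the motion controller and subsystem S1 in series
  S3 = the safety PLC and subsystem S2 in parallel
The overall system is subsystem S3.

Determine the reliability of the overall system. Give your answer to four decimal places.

Parallel (teach pendant interface and encoder): 1 − (1 − 0.771000)(1 − 0.794000) = 0.952826
Series (motion controller and [0.952826]): 0.977000 × 0.952826 = 0.930911
Parallel (safety PLC and [0.930911]): 1 − (1 − 0.988000)(1 − 0.930911) = 0.9992

0.9992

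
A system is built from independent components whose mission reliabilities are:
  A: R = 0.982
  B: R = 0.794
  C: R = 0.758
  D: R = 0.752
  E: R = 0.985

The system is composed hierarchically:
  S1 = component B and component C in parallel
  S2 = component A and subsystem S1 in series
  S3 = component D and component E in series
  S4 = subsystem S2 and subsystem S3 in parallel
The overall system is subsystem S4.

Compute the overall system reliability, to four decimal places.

Parallel (B and C): 1 − (1 − 0.794000)(1 − 0.758000) = 0.950148
Series (A and [0.950148]): 0.982000 × 0.950148 = 0.933045
Series (D and E): 0.752000 × 0.985000 = 0.740720
Parallel ([0.933045] and [0.740720]): 1 − (1 − 0.933045)(1 − 0.740720) = 0.9826

0.9826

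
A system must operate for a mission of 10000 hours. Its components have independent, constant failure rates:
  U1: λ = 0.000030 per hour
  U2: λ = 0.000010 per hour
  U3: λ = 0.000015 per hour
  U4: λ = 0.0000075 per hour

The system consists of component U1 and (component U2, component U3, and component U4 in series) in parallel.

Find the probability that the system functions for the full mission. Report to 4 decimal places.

R(U1) = exp(−0.000030 × 10000) = 0.740818
R(U2) = exp(−0.000010 × 10000) = 0.904837
R(U3) = exp(−0.000015 × 10000) = 0.860708
R(U4) = exp(−0.0000075 × 10000) = 0.927743
Series (U2, U3, and U4): 0.904837 × 0.860708 × 0.927743 = 0.722527
Parallel (U1 and [0.722527]): 1 − (1 − 0.740818)(1 − 0.722527) = 0.9281

0.9281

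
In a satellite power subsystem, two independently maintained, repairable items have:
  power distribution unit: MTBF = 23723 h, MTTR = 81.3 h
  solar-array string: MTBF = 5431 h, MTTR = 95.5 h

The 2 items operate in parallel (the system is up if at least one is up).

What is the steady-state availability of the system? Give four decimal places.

A(power distribution unit) = MTBF/(MTBF+MTTR) = 23723/(23723+81.3) = 0.996585
A(solar-array string) = MTBF/(MTBF+MTTR) = 5431/(5431+95.5) = 0.982720
Parallel availability: 1 − (1 − 0.996585)(1 − 0.982720) = 0.9999

0.9999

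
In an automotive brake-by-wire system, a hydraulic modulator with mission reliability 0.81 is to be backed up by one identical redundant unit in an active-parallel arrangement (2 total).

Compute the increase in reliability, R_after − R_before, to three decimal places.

0.154

R_before = 0.81
R_after = 1 − (1 − 0.81)^2 = 0.964
ΔR = 0.964 − 0.81 = 0.154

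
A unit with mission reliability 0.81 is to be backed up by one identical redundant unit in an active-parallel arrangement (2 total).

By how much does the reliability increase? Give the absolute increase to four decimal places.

R_before = 0.81
R_after = 1 − (1 − 0.81)^2 = 0.9639
ΔR = 0.9639 − 0.81 = 0.1539

0.1539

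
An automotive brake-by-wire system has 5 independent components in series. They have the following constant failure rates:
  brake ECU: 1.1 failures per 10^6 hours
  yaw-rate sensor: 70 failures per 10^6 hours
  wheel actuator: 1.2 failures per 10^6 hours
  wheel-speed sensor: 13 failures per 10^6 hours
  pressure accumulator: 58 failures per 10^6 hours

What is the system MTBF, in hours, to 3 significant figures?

6980

Series of exponential components: λ_sys = Σ λ_i
λ_sys = 0.0000011 + 0.000070 + 0.0000012 + 0.000013 + 0.000058 = 1.4330e-04 /h
MTBF = 1 / λ_sys = 6980 h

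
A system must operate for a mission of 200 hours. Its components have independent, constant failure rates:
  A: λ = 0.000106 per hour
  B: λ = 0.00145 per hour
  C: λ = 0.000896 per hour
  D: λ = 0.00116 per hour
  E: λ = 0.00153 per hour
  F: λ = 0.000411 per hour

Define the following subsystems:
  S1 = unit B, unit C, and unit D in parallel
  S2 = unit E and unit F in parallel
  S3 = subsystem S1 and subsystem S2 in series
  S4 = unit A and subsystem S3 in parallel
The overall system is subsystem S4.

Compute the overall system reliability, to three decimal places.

0.999

R(A) = exp(−0.000106 × 200) = 0.97902
R(B) = exp(−0.00145 × 200) = 0.74826
R(C) = exp(−0.000896 × 200) = 0.83594
R(D) = exp(−0.00116 × 200) = 0.79295
R(E) = exp(−0.00153 × 200) = 0.73639
R(F) = exp(−0.000411 × 200) = 0.92109
Parallel (B, C, and D): 1 − (1 − 0.74826)(1 − 0.83594)(1 − 0.79295) = 0.99145
Parallel (E and F): 1 − (1 − 0.73639)(1 − 0.92109) = 0.97920
Series ([0.99145] and [0.97920]): 0.99145 × 0.97920 = 0.97083
Parallel (A and [0.97083]): 1 − (1 − 0.97902)(1 − 0.97083) = 0.999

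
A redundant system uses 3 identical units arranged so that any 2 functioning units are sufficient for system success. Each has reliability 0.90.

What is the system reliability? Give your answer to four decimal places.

0.9720

R = Σ_{i=2}^{3} C(3,i) p^i (1−p)^{3−i} with p = 0.90
C(3,2)·0.90^2·0.10^1 = 0.243000
C(3,3)·0.90^3·0.10^0 = 0.729000
Sum = 0.9720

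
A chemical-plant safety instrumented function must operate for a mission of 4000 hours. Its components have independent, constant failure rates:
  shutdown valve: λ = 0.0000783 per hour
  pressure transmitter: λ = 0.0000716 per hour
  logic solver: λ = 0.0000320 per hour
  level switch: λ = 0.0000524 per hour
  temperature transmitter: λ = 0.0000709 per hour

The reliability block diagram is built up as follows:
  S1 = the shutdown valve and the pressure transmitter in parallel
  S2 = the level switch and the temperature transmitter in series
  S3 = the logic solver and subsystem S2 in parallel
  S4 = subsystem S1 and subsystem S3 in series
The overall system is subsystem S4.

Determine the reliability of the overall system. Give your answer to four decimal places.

R(shutdown valve) = exp(−0.0000783 × 4000) = 0.731104
R(pressure transmitter) = exp(−0.0000716 × 4000) = 0.750962
R(logic solver) = exp(−0.0000320 × 4000) = 0.879853
R(level switch) = exp(−0.0000524 × 4000) = 0.810909
R(temperature transmitter) = exp(−0.0000709 × 4000) = 0.753068
Parallel (shutdown valve and pressure transmitter): 1 − (1 − 0.731104)(1 − 0.750962) = 0.933035
Series (level switch and temperature transmitter): 0.810909 × 0.753068 = 0.610670
Parallel (logic solver and [0.610670]): 1 − (1 − 0.879853)(1 − 0.610670) = 0.953223
Series ([0.933035] and [0.953223]): 0.933035 × 0.953223 = 0.8894

0.8894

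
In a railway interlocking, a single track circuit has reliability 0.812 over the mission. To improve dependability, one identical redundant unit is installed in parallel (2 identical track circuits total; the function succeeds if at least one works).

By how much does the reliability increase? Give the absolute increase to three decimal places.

0.153

R_before = 0.812
R_after = 1 − (1 − 0.812)^2 = 0.965
ΔR = 0.965 − 0.812 = 0.153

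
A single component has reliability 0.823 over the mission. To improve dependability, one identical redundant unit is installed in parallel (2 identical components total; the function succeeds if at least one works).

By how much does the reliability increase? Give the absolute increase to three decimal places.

R_before = 0.823
R_after = 1 − (1 − 0.823)^2 = 0.969
ΔR = 0.969 − 0.823 = 0.146

0.146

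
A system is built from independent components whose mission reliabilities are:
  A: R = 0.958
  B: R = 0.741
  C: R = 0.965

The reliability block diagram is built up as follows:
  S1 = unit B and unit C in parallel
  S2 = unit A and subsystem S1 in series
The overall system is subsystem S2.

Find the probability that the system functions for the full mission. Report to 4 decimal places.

0.9493

Parallel (B and C): 1 − (1 − 0.741000)(1 − 0.965000) = 0.990935
Series (A and [0.990935]): 0.958000 × 0.990935 = 0.9493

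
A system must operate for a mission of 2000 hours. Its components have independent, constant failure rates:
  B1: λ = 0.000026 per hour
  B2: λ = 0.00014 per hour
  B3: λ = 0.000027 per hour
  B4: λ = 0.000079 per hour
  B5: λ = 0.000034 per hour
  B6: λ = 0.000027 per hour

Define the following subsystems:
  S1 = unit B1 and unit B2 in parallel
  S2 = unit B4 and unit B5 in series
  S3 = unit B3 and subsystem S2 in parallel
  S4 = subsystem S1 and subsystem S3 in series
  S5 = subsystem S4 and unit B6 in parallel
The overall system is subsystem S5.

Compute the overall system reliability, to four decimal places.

R(B1) = exp(−0.000026 × 2000) = 0.949329
R(B2) = exp(−0.00014 × 2000) = 0.755784
R(B3) = exp(−0.000027 × 2000) = 0.947432
R(B4) = exp(−0.000079 × 2000) = 0.853850
R(B5) = exp(−0.000034 × 2000) = 0.934260
R(B6) = exp(−0.000027 × 2000) = 0.947432
Parallel (B1 and B2): 1 − (1 − 0.949329)(1 − 0.755784) = 0.987625
Series (B4 and B5): 0.853850 × 0.934260 = 0.797718
Parallel (B3 and [0.797718]): 1 − (1 − 0.947432)(1 − 0.797718) = 0.989366
Series ([0.987625] and [0.989366]): 0.987625 × 0.989366 = 0.977123
Parallel ([0.977123] and B6): 1 − (1 − 0.977123)(1 − 0.947432) = 0.9988

0.9988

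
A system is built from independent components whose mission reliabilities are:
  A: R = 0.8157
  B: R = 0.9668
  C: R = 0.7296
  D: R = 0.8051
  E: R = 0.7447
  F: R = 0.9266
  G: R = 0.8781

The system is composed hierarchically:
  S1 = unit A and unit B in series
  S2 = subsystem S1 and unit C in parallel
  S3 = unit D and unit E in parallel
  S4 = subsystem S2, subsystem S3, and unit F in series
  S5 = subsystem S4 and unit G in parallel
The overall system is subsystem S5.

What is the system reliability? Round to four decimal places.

Series (A and B): 0.815700 × 0.966800 = 0.788619
Parallel ([0.788619] and C): 1 − (1 − 0.788619)(1 − 0.729600) = 0.942843
Parallel (D and E): 1 − (1 − 0.805100)(1 − 0.744700) = 0.950242
Series ([0.942843], [0.950242], and F): 0.942843 × 0.950242 × 0.926600 = 0.830168
Parallel ([0.830168] and G): 1 − (1 − 0.830168)(1 − 0.878100) = 0.9793

0.9793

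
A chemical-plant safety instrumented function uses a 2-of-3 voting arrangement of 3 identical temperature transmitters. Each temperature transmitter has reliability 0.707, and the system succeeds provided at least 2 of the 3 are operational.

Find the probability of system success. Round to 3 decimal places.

0.793

R = Σ_{i=2}^{3} C(3,i) p^i (1−p)^{3−i} with p = 0.707
C(3,2)·0.707^2·0.293^1 = 0.43937
C(3,3)·0.707^3·0.293^0 = 0.35339
Sum = 0.793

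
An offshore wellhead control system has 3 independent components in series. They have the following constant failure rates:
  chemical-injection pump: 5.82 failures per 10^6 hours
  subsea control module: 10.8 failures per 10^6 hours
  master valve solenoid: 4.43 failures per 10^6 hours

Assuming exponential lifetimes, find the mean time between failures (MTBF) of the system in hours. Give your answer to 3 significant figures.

Series of exponential components: λ_sys = Σ λ_i
λ_sys = 0.00000582 + 0.0000108 + 0.00000443 = 2.1050e-05 /h
MTBF = 1 / λ_sys = 47500 h

47500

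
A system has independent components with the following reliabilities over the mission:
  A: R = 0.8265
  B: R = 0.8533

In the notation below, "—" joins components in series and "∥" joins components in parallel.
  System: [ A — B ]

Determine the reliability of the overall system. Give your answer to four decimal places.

0.7053

Series (A and B): 0.826500 × 0.853300 = 0.7053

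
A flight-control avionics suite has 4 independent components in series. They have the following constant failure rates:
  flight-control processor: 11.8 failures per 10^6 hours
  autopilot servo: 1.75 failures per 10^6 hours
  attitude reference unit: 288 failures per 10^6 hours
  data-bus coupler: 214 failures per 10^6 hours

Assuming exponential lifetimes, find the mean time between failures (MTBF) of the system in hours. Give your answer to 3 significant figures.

1940

Series of exponential components: λ_sys = Σ λ_i
λ_sys = 0.0000118 + 0.00000175 + 0.000288 + 0.000214 = 5.1555e-04 /h
MTBF = 1 / λ_sys = 1940 h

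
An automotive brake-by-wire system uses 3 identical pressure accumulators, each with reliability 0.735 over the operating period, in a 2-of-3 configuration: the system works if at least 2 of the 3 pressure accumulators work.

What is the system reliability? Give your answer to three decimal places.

0.827

R = Σ_{i=2}^{3} C(3,i) p^i (1−p)^{3−i} with p = 0.735
C(3,2)·0.735^2·0.265^1 = 0.42948
C(3,3)·0.735^3·0.265^0 = 0.39707
Sum = 0.827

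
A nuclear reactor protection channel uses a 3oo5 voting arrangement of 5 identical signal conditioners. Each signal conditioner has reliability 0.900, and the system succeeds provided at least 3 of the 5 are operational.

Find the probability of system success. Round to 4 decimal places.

0.9914

R = Σ_{i=3}^{5} C(5,i) p^i (1−p)^{5−i} with p = 0.900
C(5,3)·0.900^3·0.100^2 = 0.072900
C(5,4)·0.900^4·0.100^1 = 0.328050
C(5,5)·0.900^5·0.100^0 = 0.590490
Sum = 0.9914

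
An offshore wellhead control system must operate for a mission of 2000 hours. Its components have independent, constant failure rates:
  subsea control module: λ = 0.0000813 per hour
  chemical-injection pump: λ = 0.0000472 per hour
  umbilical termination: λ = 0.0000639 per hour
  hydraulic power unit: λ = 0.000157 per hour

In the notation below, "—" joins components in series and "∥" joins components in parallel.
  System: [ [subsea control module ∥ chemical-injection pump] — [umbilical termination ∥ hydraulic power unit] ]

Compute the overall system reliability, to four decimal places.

0.9546

R(subsea control module) = exp(−0.0000813 × 2000) = 0.849931
R(chemical-injection pump) = exp(−0.0000472 × 2000) = 0.909919
R(umbilical termination) = exp(−0.0000639 × 2000) = 0.880029
R(hydraulic power unit) = exp(−0.000157 × 2000) = 0.730519
Parallel (subsea control module and chemical-injection pump): 1 − (1 − 0.849931)(1 − 0.909919) = 0.986482
Parallel (umbilical termination and hydraulic power unit): 1 − (1 − 0.880029)(1 − 0.730519) = 0.967670
Series ([0.986482] and [0.967670]): 0.986482 × 0.967670 = 0.9546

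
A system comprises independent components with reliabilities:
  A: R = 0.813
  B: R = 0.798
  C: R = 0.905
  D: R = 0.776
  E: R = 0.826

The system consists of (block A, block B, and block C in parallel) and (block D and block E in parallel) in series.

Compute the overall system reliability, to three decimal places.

Parallel (A, B, and C): 1 − (1 − 0.81300)(1 − 0.79800)(1 − 0.90500) = 0.99641
Parallel (D and E): 1 − (1 − 0.77600)(1 − 0.82600) = 0.96102
Series ([0.99641] and [0.96102]): 0.99641 × 0.96102 = 0.958

0.958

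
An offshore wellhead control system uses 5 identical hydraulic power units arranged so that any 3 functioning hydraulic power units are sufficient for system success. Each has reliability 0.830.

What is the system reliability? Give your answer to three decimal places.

R = Σ_{i=3}^{5} C(5,i) p^i (1−p)^{5−i} with p = 0.830
C(5,3)·0.830^3·0.170^2 = 0.16525
C(5,4)·0.830^4·0.170^1 = 0.40340
C(5,5)·0.830^5·0.170^0 = 0.39390
Sum = 0.963

0.963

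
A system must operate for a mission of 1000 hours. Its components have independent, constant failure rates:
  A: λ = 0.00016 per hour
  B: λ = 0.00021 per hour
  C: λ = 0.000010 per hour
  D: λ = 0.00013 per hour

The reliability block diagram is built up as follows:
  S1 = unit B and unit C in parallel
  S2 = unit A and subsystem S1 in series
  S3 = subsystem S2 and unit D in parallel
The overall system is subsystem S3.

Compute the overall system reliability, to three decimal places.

0.982

R(A) = exp(−0.00016 × 1000) = 0.85214
R(B) = exp(−0.00021 × 1000) = 0.81058
R(C) = exp(−0.000010 × 1000) = 0.99005
R(D) = exp(−0.00013 × 1000) = 0.87810
Parallel (B and C): 1 − (1 − 0.81058)(1 − 0.99005) = 0.99812
Series (A and [0.99812]): 0.85214 × 0.99812 = 0.85054
Parallel ([0.85054] and D): 1 − (1 − 0.85054)(1 − 0.87810) = 0.982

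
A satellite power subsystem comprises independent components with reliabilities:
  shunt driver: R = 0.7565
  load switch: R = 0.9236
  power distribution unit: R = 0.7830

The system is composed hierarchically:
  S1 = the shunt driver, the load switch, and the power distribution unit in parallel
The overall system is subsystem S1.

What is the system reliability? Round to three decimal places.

0.996

Parallel (shunt driver, load switch, and power distribution unit): 1 − (1 − 0.75650)(1 − 0.92360)(1 − 0.78300) = 0.996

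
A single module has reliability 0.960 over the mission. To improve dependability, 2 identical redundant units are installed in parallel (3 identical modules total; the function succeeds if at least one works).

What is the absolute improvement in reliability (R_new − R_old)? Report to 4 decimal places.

0.0399

R_before = 0.960
R_after = 1 − (1 − 0.960)^3 = 0.9999
ΔR = 0.9999 − 0.960 = 0.0399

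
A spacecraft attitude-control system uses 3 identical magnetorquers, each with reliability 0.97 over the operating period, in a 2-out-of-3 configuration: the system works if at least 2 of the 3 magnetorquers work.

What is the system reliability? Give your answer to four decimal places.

0.9974

R = Σ_{i=2}^{3} C(3,i) p^i (1−p)^{3−i} with p = 0.97
C(3,2)·0.97^2·0.03^1 = 0.084681
C(3,3)·0.97^3·0.03^0 = 0.912673
Sum = 0.9974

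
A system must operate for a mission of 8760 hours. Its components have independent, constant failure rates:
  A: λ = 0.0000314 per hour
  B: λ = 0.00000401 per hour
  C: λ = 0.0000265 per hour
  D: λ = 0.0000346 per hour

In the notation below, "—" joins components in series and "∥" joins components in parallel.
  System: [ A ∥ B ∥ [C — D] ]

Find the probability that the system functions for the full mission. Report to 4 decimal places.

R(A) = exp(−0.0000314 × 8760) = 0.759524
R(B) = exp(−0.00000401 × 8760) = 0.965482
R(C) = exp(−0.0000265 × 8760) = 0.792835
R(D) = exp(−0.0000346 × 8760) = 0.738528
Series (C and D): 0.792835 × 0.738528 = 0.585531
Parallel (A, B, and [0.585531]): 1 − (1 − 0.759524)(1 − 0.965482)(1 − 0.585531) = 0.9966

0.9966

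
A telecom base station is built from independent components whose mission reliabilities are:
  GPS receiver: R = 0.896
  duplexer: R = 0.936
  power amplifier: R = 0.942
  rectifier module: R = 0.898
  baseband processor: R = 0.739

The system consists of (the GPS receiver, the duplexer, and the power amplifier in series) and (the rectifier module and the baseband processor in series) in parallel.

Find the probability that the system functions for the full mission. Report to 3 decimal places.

0.929

Series (GPS receiver, duplexer, and power amplifier): 0.89600 × 0.93600 × 0.94200 = 0.79001
Series (rectifier module and baseband processor): 0.89800 × 0.73900 = 0.66362
Parallel ([0.79001] and [0.66362]): 1 − (1 − 0.79001)(1 − 0.66362) = 0.929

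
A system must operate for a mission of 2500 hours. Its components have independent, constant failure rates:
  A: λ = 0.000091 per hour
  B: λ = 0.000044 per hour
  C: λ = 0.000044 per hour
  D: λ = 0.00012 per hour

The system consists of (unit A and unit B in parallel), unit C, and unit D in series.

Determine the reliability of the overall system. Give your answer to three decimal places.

0.650

R(A) = exp(−0.000091 × 2500) = 0.79652
R(B) = exp(−0.000044 × 2500) = 0.89583
R(C) = exp(−0.000044 × 2500) = 0.89583
R(D) = exp(−0.00012 × 2500) = 0.74082
Parallel (A and B): 1 − (1 − 0.79652)(1 − 0.89583) = 0.97880
Series ([0.97880], C, and D): 0.97880 × 0.89583 × 0.74082 = 0.650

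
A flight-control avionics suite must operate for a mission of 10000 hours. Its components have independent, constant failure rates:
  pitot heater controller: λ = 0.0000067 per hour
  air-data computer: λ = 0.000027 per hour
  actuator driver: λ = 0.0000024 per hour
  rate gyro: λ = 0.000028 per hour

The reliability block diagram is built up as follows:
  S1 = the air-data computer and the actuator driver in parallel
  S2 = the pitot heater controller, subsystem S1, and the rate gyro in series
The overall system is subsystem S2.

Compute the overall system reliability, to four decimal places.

R(pitot heater controller) = exp(−0.0000067 × 10000) = 0.935195
R(air-data computer) = exp(−0.000027 × 10000) = 0.763379
R(actuator driver) = exp(−0.0000024 × 10000) = 0.976286
R(rate gyro) = exp(−0.000028 × 10000) = 0.755784
Parallel (air-data computer and actuator driver): 1 − (1 − 0.763379)(1 − 0.976286) = 0.994389
Series (pitot heater controller, [0.994389], and rate gyro): 0.935195 × 0.994389 × 0.755784 = 0.7028

0.7028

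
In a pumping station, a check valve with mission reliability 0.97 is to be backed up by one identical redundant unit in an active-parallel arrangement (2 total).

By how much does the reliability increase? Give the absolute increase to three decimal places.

R_before = 0.97
R_after = 1 − (1 − 0.97)^2 = 0.999
ΔR = 0.999 − 0.97 = 0.029

0.029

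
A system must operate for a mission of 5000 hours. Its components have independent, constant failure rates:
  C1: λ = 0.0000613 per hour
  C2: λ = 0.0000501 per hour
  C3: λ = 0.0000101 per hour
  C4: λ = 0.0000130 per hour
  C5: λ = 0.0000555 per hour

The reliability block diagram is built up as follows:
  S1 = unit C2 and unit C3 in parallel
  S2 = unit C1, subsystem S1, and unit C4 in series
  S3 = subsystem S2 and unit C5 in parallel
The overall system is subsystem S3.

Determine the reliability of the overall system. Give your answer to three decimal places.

0.923

R(C1) = exp(−0.0000613 × 5000) = 0.73602
R(C2) = exp(−0.0000501 × 5000) = 0.77841
R(C3) = exp(−0.0000101 × 5000) = 0.95075
R(C4) = exp(−0.0000130 × 5000) = 0.93707
R(C5) = exp(−0.0000555 × 5000) = 0.75768
Parallel (C2 and C3): 1 − (1 − 0.77841)(1 − 0.95075) = 0.98909
Series (C1, [0.98909], and C4): 0.73602 × 0.98909 × 0.93707 = 0.68218
Parallel ([0.68218] and C5): 1 − (1 − 0.68218)(1 − 0.75768) = 0.923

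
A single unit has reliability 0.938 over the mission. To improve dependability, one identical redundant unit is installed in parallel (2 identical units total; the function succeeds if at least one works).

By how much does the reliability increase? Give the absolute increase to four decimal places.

0.0582

R_before = 0.938
R_after = 1 − (1 − 0.938)^2 = 0.9962
ΔR = 0.9962 − 0.938 = 0.0582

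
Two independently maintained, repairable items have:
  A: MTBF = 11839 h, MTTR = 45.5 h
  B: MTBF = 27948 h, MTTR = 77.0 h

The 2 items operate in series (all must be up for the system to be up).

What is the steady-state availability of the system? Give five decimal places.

0.99343

A(A) = MTBF/(MTBF+MTTR) = 11839/(11839+45.5) = 0.996171
A(B) = MTBF/(MTBF+MTTR) = 27948/(27948+77.0) = 0.997252
Series availability: 0.996171 × 0.997252 = 0.99343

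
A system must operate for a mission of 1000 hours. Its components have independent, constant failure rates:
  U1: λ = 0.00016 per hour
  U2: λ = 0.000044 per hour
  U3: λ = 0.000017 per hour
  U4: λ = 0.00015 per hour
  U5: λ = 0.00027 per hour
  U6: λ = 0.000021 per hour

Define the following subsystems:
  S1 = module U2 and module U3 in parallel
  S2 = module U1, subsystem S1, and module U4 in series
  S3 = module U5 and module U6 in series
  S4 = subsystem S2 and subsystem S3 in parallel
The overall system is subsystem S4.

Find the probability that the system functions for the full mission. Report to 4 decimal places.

0.9326

R(U1) = exp(−0.00016 × 1000) = 0.852144
R(U2) = exp(−0.000044 × 1000) = 0.956954
R(U3) = exp(−0.000017 × 1000) = 0.983144
R(U4) = exp(−0.00015 × 1000) = 0.860708
R(U5) = exp(−0.00027 × 1000) = 0.763379
R(U6) = exp(−0.000021 × 1000) = 0.979219
Parallel (U2 and U3): 1 − (1 − 0.956954)(1 − 0.983144) = 0.999274
Series (U1, [0.999274], and U4): 0.852144 × 0.999274 × 0.860708 = 0.732915
Series (U5 and U6): 0.763379 × 0.979219 = 0.747515
Parallel ([0.732915] and [0.747515]): 1 − (1 − 0.732915)(1 − 0.747515) = 0.9326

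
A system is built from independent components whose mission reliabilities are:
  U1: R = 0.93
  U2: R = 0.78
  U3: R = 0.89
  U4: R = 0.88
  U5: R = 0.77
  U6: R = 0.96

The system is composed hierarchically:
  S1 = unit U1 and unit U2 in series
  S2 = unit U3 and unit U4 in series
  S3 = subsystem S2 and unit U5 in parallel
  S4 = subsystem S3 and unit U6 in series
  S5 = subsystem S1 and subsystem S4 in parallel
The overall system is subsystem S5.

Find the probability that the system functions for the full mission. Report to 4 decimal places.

Series (U1 and U2): 0.930000 × 0.780000 = 0.725400
Series (U3 and U4): 0.890000 × 0.880000 = 0.783200
Parallel ([0.783200] and U5): 1 − (1 − 0.783200)(1 − 0.770000) = 0.950136
Series ([0.950136] and U6): 0.950136 × 0.960000 = 0.912131
Parallel ([0.725400] and [0.912131]): 1 − (1 − 0.725400)(1 − 0.912131) = 0.9759

0.9759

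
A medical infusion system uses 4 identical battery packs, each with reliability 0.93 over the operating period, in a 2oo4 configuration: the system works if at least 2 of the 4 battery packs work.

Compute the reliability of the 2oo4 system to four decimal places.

0.9987

R = Σ_{i=2}^{4} C(4,i) p^i (1−p)^{4−i} with p = 0.93
C(4,2)·0.93^2·0.07^2 = 0.025428
C(4,3)·0.93^3·0.07^1 = 0.225220
C(4,4)·0.93^4·0.07^0 = 0.748052
Sum = 0.9987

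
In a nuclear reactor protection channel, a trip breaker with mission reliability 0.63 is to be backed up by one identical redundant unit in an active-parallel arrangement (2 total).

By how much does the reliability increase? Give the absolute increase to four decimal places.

0.2331

R_before = 0.63
R_after = 1 − (1 − 0.63)^2 = 0.8631
ΔR = 0.8631 − 0.63 = 0.2331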